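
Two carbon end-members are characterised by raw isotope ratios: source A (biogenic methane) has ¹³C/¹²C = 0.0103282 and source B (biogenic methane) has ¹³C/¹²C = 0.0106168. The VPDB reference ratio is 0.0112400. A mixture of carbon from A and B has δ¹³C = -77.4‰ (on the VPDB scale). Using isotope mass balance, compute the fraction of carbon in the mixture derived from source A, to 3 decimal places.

δ_A = (0.0103282/0.0112400 − 1)×1000 = (0.918879 − 1)×1000 = -81.121‰
δ_B = (0.0106168/0.0112400 − 1)×1000 = (0.944555 − 1)×1000 = -55.445‰
f_A = (δ_mix − δ_B)/(δ_A − δ_B) = (-77.4 − (-55.445))/(-81.121 − (-55.445))
f_A = -21.955 / -25.676 = 0.8551

0.855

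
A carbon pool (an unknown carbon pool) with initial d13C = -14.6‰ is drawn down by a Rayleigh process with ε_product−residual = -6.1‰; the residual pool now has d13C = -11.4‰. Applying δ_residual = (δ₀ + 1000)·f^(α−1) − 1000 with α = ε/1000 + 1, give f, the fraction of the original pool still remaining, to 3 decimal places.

0.588

α − 1 = ε/1000 = -0.0061
(δ_res + 1000)/(δ₀ + 1000) = (-11.4 + 1000)/(-14.6 + 1000) = 988.6/985.4 = 1.003247
f = 1.003247^(1/-0.0061) = exp(ln(1.003247)/-0.0061) = exp(0.00324/-0.0061)
f = exp(-0.5315) = 0.5877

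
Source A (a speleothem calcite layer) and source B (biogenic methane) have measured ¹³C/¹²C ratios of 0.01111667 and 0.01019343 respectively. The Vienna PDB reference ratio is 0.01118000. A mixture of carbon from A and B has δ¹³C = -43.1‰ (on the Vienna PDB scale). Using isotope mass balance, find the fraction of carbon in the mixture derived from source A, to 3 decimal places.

0.547

δ_A = (0.01111667/0.01118000 − 1)×1000 = (0.994335 − 1)×1000 = -5.665‰
δ_B = (0.01019343/0.01118000 − 1)×1000 = (0.911756 − 1)×1000 = -88.244‰
f_A = (δ_mix − δ_B)/(δ_A − δ_B) = (-43.1 − (-88.244))/(-5.665 − (-88.244))
f_A = 45.144 / 82.580 = 0.5467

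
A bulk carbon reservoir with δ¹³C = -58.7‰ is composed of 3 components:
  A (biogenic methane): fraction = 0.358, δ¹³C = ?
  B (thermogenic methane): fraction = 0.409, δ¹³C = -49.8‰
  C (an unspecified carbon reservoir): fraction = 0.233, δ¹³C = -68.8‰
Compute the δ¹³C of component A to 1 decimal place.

-62.3‰

Isotope mass balance: δ_bulk = Σ fᵢ·δᵢ.
-58.7 = 0.358×δ_A + 0.409×(-49.8) + 0.233×(-68.8)
0.358·δ_A = -58.7 − (-36.399) = -22.301
δ_A = -22.301 / 0.358 = -62.29‰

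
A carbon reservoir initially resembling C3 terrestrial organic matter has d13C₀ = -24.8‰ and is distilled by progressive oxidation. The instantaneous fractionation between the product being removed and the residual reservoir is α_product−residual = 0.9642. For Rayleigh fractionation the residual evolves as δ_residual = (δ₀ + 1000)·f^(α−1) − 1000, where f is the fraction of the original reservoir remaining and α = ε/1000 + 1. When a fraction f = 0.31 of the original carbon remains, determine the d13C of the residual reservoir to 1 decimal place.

17.0‰

Rayleigh residual: δ_res = (δ₀ + 1000)·f^(α−1) − 1000
α − 1 = -0.03580
f^(α−1) = 0.31^(-0.03580) = 1.042820
δ_res = (-24.8 + 1000) × 1.042820 − 1000 = 1016.958 − 1000 = 16.96‰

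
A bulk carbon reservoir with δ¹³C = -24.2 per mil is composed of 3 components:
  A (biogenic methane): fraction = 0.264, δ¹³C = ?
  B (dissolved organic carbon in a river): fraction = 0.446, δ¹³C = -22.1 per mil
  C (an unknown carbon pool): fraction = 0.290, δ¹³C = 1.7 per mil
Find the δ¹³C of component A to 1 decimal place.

-56.2 per mil

Isotope mass balance: δ_bulk = Σ fᵢ·δᵢ.
-24.2 = 0.264×δ_A + 0.446×(-22.1) + 0.290×(1.7)
0.264·δ_A = -24.2 − (-9.364) = -14.836
δ_A = -14.836 / 0.264 = -56.20 per mil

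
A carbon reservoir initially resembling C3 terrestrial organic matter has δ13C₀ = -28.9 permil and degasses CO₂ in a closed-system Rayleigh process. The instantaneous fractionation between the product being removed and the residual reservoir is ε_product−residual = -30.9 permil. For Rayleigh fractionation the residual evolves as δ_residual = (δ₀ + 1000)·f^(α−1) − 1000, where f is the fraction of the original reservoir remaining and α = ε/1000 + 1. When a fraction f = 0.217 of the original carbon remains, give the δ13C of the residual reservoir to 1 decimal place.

18.0 permil

Rayleigh residual: δ_res = (δ₀ + 1000)·f^(α−1) − 1000
α = ε/1000 + 1 = 0.96910, so α − 1 = -0.03090
f^(α−1) = 0.217^(-0.03090) = 1.048343
δ_res = (-28.9 + 1000) × 1.048343 − 1000 = 1018.046 − 1000 = 18.05 permil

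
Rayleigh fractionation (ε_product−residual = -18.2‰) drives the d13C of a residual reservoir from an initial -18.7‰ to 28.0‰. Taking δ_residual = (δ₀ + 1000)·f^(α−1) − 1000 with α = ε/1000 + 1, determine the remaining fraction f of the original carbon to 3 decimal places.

α − 1 = ε/1000 = -0.0182
(δ_res + 1000)/(δ₀ + 1000) = (28.0 + 1000)/(-18.7 + 1000) = 1028.0/981.3 = 1.047590
f = 1.047590^(1/-0.0182) = exp(ln(1.047590)/-0.0182) = exp(0.04649/-0.0182)
f = exp(-2.5545) = 0.0777

0.078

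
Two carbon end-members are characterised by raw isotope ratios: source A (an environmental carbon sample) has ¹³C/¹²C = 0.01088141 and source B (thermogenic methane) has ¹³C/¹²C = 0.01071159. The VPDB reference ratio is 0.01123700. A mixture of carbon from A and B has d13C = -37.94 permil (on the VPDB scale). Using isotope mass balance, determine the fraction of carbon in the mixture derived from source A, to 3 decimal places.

δ_A = (0.01088141/0.01123700 − 1)×1000 = (0.968355 − 1)×1000 = -31.645 permil
δ_B = (0.01071159/0.01123700 − 1)×1000 = (0.953243 − 1)×1000 = -46.757 permil
f_A = (δ_mix − δ_B)/(δ_A − δ_B) = (-37.94 − (-46.757))/(-31.645 − (-46.757))
f_A = 8.817 / 15.113 = 0.5834

0.583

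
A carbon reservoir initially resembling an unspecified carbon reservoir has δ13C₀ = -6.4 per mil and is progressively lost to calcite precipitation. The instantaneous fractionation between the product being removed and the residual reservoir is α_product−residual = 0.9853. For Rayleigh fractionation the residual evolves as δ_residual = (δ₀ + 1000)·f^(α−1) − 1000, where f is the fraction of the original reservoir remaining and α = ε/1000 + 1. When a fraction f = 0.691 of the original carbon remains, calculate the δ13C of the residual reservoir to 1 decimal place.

-1.0 per mil

Rayleigh residual: δ_res = (δ₀ + 1000)·f^(α−1) − 1000
α − 1 = -0.01470
f^(α−1) = 0.691^(-0.01470) = 1.005448
δ_res = (-6.4 + 1000) × 1.005448 − 1000 = 999.013 − 1000 = -0.99 per mil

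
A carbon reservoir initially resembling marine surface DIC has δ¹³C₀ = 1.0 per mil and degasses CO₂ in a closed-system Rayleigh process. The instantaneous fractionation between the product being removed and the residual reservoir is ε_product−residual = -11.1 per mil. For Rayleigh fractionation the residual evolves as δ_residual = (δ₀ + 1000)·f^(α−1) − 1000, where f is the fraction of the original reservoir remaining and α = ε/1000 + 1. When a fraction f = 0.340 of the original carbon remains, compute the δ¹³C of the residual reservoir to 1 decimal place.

13.1 per mil

Rayleigh residual: δ_res = (δ₀ + 1000)·f^(α−1) − 1000
α = ε/1000 + 1 = 0.98890, so α − 1 = -0.01110
f^(α−1) = 0.340^(-0.01110) = 1.012047
δ_res = (1.0 + 1000) × 1.012047 − 1000 = 1013.059 − 1000 = 13.06 per mil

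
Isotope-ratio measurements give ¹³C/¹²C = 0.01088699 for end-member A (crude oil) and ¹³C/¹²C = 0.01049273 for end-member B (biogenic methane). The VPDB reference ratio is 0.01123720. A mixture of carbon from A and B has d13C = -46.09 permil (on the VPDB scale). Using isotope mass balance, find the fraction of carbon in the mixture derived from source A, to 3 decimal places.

δ_A = (0.01088699/0.01123720 − 1)×1000 = (0.968835 − 1)×1000 = -31.165 permil
δ_B = (0.01049273/0.01123720 − 1)×1000 = (0.933750 − 1)×1000 = -66.250 permil
f_A = (δ_mix − δ_B)/(δ_A − δ_B) = (-46.09 − (-66.250))/(-31.165 − (-66.250))
f_A = 20.160 / 35.085 = 0.5746

0.575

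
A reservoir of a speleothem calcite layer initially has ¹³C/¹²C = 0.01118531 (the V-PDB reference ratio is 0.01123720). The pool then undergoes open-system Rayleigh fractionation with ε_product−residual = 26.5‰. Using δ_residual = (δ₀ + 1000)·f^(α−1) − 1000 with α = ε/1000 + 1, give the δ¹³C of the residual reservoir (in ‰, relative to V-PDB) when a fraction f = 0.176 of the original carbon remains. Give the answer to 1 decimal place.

δ₀ = (0.01118531/0.01123720 − 1)×1000 = (0.995382 − 1)×1000 = -4.618‰
α − 1 = ε/1000 = 0.0265
f^(α−1) = 0.176^(0.0265) = 0.955006
δ_res = (-4.618 + 1000) × 0.955006 − 1000 = 950.596 − 1000 = -49.40‰

-49.4‰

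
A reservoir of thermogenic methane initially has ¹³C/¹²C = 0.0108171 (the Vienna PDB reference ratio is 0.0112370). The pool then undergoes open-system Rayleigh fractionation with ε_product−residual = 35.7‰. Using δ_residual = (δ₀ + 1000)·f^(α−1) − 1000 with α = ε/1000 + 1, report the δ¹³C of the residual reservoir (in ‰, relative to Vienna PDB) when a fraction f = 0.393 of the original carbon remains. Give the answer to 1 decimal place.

δ₀ = (0.0108171/0.0112370 − 1)×1000 = (0.962632 − 1)×1000 = -37.368‰
α − 1 = ε/1000 = 0.0357
f^(α−1) = 0.393^(0.0357) = 0.967208
δ_res = (-37.368 + 1000) × 0.967208 − 1000 = 931.066 − 1000 = -68.93‰

-68.9‰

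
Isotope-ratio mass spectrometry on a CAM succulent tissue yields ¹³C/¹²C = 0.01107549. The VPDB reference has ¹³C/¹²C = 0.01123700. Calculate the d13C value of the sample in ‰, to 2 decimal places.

d13C = (R_sample / R_standard − 1) × 1000
R_sample / R_standard = 0.01107549 / 0.01123700 = 0.985627
d13C = (0.985627 − 1) × 1000 = -14.373‰

-14.37‰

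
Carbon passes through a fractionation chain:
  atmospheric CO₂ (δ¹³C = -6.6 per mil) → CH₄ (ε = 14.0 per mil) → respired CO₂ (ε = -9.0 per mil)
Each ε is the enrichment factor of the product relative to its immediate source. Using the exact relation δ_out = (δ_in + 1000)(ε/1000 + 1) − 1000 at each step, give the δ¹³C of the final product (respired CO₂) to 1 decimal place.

-1.8 per mil

step 1: δ = (-6.60 + 1000)·(14.0/1000 + 1) − 1000 = 7.31 per mil
step 2: δ = (7.31 + 1000)·(-9.0/1000 + 1) − 1000 = -1.76 per mil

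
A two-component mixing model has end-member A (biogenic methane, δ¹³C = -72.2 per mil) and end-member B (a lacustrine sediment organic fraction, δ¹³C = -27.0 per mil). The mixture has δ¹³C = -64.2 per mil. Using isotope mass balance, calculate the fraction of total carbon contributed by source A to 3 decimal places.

0.823

δ_mix = f_A·δ_A + (1 − f_A)·δ_B  ⇒  f_A = (δ_mix − δ_B)/(δ_A − δ_B)
f_A = (-64.2 − (-27.0)) / (-72.2 − (-27.0))
f_A = -37.2 / -45.2 = 0.8230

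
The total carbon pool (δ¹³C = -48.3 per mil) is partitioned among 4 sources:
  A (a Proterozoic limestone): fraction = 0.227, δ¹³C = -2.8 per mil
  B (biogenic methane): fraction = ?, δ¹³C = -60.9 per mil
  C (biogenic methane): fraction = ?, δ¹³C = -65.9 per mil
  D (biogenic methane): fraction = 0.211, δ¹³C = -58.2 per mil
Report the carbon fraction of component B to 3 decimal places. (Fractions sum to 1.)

0.330

Let f_B and f_C be the unknown fractions; fractions sum to 1 so f_B + f_C = 0.562.
Mass balance: Σ fᵢ·δᵢ = δ_bulk ⇒ f_B·(-60.9) + f_C·(-65.9) = -48.3 − (-12.916) = -35.384
Substitute f_C = 0.562 − f_B:
f_B·(-60.9 − -65.9) = -35.384 − 0.562×(-65.9) = 1.652
f_B = 1.652 / 5.0 = 0.3303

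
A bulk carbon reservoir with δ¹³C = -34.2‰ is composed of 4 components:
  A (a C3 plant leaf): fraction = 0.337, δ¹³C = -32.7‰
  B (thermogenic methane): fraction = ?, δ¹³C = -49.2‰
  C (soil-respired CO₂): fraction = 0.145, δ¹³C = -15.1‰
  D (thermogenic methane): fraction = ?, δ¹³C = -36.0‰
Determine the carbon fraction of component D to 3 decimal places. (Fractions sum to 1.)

Let f_D and f_B be the unknown fractions; fractions sum to 1 so f_D + f_B = 0.518.
Mass balance: Σ fᵢ·δᵢ = δ_bulk ⇒ f_D·(-36.0) + f_B·(-49.2) = -34.2 − (-13.209) = -20.991
Substitute f_B = 0.518 − f_D:
f_D·(-36.0 − -49.2) = -20.991 − 0.518×(-49.2) = 4.495
f_D = 4.495 / 13.2 = 0.3405

0.341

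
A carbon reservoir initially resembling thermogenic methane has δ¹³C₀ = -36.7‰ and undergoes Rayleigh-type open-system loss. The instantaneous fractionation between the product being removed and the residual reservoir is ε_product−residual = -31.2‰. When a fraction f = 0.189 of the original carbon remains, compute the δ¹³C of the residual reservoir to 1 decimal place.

Rayleigh residual: δ_res = (δ₀ + 1000)·f^(α−1) − 1000
α = ε/1000 + 1 = 0.96880, so α − 1 = -0.03120
f^(α−1) = 0.189^(-0.03120) = 1.053354
δ_res = (-36.7 + 1000) × 1.053354 − 1000 = 1014.696 − 1000 = 14.70‰

14.7‰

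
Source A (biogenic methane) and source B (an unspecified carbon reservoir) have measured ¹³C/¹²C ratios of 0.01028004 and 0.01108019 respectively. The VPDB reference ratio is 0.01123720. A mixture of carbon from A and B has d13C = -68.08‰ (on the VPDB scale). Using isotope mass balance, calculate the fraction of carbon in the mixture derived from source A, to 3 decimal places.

0.760

δ_A = (0.01028004/0.01123720 − 1)×1000 = (0.914822 − 1)×1000 = -85.178‰
δ_B = (0.01108019/0.01123720 − 1)×1000 = (0.986028 − 1)×1000 = -13.972‰
f_A = (δ_mix − δ_B)/(δ_A − δ_B) = (-68.08 − (-13.972))/(-85.178 − (-13.972))
f_A = -54.108 / -71.205 = 0.7599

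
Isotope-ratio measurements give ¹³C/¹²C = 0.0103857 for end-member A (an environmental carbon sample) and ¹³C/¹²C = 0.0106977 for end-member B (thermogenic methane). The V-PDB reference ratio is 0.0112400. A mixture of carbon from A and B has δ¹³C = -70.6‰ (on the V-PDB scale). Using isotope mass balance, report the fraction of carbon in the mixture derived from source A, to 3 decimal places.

δ_A = (0.0103857/0.0112400 − 1)×1000 = (0.923995 − 1)×1000 = -76.005‰
δ_B = (0.0106977/0.0112400 − 1)×1000 = (0.951753 − 1)×1000 = -48.247‰
f_A = (δ_mix − δ_B)/(δ_A − δ_B) = (-70.6 − (-48.247))/(-76.005 − (-48.247))
f_A = -22.353 / -27.758 = 0.8053

0.805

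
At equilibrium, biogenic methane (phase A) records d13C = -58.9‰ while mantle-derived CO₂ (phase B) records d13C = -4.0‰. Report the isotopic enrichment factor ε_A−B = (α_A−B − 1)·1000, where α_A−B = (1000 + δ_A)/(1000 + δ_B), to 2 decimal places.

-55.12‰

α_A−B = (1000 + -58.9) / (1000 + -4.0) = 941.1 / 996.0 = 0.944880
ε_A−B = (0.944880 − 1) × 1000 = -55.120‰
(The approximation ε ≈ δ_A − δ_B would give -54.9‰.)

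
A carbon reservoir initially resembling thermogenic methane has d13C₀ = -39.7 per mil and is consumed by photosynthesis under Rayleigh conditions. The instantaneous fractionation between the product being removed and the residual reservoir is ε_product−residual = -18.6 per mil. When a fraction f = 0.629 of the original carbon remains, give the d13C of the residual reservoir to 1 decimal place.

Rayleigh residual: δ_res = (δ₀ + 1000)·f^(α−1) − 1000
α = ε/1000 + 1 = 0.98140, so α − 1 = -0.01860
f^(α−1) = 0.629^(-0.01860) = 1.008661
δ_res = (-39.7 + 1000) × 1.008661 − 1000 = 968.617 − 1000 = -31.38 per mil

-31.4 per mil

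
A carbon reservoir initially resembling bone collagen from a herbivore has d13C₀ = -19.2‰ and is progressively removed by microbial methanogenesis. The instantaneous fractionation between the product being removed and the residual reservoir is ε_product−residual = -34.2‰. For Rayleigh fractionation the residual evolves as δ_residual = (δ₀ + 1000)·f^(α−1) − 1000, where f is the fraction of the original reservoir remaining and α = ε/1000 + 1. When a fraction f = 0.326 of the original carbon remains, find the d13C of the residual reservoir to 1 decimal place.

19.1‰

Rayleigh residual: δ_res = (δ₀ + 1000)·f^(α−1) − 1000
α = ε/1000 + 1 = 0.96580, so α − 1 = -0.03420
f^(α−1) = 0.326^(-0.03420) = 1.039078
δ_res = (-19.2 + 1000) × 1.039078 − 1000 = 1019.127 − 1000 = 19.13‰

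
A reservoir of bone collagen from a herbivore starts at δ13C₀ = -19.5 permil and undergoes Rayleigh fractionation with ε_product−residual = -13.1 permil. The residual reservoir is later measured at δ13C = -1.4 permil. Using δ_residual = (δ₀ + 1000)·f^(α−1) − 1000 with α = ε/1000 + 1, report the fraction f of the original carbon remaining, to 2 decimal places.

α − 1 = ε/1000 = -0.0131
(δ_res + 1000)/(δ₀ + 1000) = (-1.4 + 1000)/(-19.5 + 1000) = 998.6/980.5 = 1.018460
f = 1.018460^(1/-0.0131) = exp(ln(1.018460)/-0.0131) = exp(0.01829/-0.0131)
f = exp(-1.3963) = 0.2475

0.25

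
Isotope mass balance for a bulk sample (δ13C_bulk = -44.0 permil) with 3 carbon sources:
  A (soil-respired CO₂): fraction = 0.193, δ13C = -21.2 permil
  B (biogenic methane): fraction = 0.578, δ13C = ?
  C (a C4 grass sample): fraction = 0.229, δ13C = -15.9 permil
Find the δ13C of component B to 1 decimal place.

-62.7 permil

Isotope mass balance: δ_bulk = Σ fᵢ·δᵢ.
-44.0 = 0.193×(-21.2) + 0.578×δ_B + 0.229×(-15.9)
0.578·δ_B = -44.0 − (-7.733) = -36.267
δ_B = -36.267 / 0.578 = -62.75 permil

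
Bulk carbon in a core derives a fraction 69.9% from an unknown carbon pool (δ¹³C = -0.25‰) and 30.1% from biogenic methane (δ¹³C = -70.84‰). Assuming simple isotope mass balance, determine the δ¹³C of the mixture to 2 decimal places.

δ_mix = f_A·δ_A + f_B·δ_B
δ_mix = 0.699 × (-0.25) + 0.301 × (-70.84)
δ_mix = -0.175 + -21.323 = -21.498‰

-21.50‰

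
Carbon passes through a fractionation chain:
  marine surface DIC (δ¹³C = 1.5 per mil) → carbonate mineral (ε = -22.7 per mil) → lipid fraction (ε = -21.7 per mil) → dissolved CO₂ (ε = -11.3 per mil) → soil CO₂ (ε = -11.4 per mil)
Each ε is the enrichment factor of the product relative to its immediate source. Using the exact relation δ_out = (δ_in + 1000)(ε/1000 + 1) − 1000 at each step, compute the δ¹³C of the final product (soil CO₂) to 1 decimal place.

step 1: δ = (1.50 + 1000)·(-22.7/1000 + 1) − 1000 = -21.23 per mil
step 2: δ = (-21.23 + 1000)·(-21.7/1000 + 1) − 1000 = -42.47 per mil
step 3: δ = (-42.47 + 1000)·(-11.3/1000 + 1) − 1000 = -53.29 per mil
step 4: δ = (-53.29 + 1000)·(-11.4/1000 + 1) − 1000 = -64.09 per mil

-64.1 per mil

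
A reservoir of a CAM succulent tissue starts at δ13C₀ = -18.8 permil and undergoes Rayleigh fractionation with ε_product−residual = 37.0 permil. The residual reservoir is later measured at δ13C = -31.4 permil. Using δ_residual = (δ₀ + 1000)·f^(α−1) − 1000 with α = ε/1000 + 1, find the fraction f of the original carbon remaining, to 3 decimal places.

0.705

α − 1 = ε/1000 = 0.0370
(δ_res + 1000)/(δ₀ + 1000) = (-31.4 + 1000)/(-18.8 + 1000) = 968.6/981.2 = 0.987159
f = 0.987159^(1/0.0370) = exp(ln(0.987159)/0.0370) = exp(-0.01292/0.0370)
f = exp(-0.3493) = 0.7052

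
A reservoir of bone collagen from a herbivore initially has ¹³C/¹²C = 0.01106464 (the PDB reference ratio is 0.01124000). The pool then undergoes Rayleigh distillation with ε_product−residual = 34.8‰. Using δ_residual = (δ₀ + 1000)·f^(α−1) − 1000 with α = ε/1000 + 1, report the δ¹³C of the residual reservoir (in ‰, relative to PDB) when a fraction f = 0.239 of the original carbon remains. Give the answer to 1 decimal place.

-63.4‰

δ₀ = (0.01106464/0.01124000 − 1)×1000 = (0.984399 − 1)×1000 = -15.601‰
α − 1 = ε/1000 = 0.0348
f^(α−1) = 0.239^(0.0348) = 0.951411
δ_res = (-15.601 + 1000) × 0.951411 − 1000 = 936.568 − 1000 = -63.43‰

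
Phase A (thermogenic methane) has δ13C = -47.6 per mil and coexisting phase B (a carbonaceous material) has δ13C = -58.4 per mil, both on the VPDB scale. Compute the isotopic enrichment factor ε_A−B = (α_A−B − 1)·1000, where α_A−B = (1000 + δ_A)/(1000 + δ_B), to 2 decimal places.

11.47 per mil

α_A−B = (1000 + -47.6) / (1000 + -58.4) = 952.4 / 941.6 = 1.011470
ε_A−B = (1.011470 − 1) × 1000 = 11.470 per mil
(The approximation ε ≈ δ_A − δ_B would give 10.8 per mil.)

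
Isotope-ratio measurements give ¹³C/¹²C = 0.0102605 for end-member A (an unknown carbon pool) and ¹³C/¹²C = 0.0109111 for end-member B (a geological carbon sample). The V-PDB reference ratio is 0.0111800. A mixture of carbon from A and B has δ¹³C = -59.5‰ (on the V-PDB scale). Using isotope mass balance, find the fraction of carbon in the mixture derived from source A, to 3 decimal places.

0.609

δ_A = (0.0102605/0.0111800 − 1)×1000 = (0.917755 − 1)×1000 = -82.245‰
δ_B = (0.0109111/0.0111800 − 1)×1000 = (0.975948 − 1)×1000 = -24.052‰
f_A = (δ_mix − δ_B)/(δ_A − δ_B) = (-59.5 − (-24.052))/(-82.245 − (-24.052))
f_A = -35.448 / -58.193 = 0.6091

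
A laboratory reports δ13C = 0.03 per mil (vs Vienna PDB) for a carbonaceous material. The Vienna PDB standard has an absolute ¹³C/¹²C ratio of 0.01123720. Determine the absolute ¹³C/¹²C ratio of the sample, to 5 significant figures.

R_sample = R_standard × (δ13C/1000 + 1)
R_sample = 0.01123720 × (0.03/1000 + 1) = 0.01123720 × 1.000030
R_sample = 0.0112375

0.011238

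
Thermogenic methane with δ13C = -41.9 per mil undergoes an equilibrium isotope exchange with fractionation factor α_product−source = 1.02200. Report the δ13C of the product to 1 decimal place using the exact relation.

-20.8 per mil

δ_product = (δ_source + 1000)·α − 1000
δ_product = (-41.9 + 1000) × 1.02200 − 1000
δ_product = 979.178 − 1000 = -20.82 per mil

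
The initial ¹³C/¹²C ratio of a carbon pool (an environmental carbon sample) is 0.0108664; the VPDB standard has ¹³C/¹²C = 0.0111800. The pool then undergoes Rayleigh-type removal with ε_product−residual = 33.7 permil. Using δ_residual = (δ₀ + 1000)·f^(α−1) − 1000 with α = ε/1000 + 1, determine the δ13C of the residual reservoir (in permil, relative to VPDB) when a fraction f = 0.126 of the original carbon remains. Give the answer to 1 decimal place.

-93.6 permil

δ₀ = (0.0108664/0.0111800 − 1)×1000 = (0.971950 − 1)×1000 = -28.050 permil
α − 1 = ε/1000 = 0.0337
f^(α−1) = 0.126^(0.0337) = 0.932572
δ_res = (-28.050 + 1000) × 0.932572 − 1000 = 906.414 − 1000 = -93.59 permil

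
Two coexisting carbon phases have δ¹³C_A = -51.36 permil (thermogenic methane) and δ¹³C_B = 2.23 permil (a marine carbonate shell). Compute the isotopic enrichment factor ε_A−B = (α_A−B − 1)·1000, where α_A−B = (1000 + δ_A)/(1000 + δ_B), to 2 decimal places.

α_A−B = (1000 + -51.36) / (1000 + 2.23) = 948.64 / 1002.23 = 0.946529
ε_A−B = (0.946529 − 1) × 1000 = -53.471 permil
(The approximation ε ≈ δ_A − δ_B would give -53.59 permil.)

-53.47 permil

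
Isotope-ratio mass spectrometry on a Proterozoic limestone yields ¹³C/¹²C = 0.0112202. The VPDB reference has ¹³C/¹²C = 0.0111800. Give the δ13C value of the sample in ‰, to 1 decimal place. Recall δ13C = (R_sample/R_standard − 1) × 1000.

δ13C = (R_sample / R_standard − 1) × 1000
R_sample / R_standard = 0.0112202 / 0.0111800 = 1.003596
δ13C = (1.003596 − 1) × 1000 = 3.60‰

3.6‰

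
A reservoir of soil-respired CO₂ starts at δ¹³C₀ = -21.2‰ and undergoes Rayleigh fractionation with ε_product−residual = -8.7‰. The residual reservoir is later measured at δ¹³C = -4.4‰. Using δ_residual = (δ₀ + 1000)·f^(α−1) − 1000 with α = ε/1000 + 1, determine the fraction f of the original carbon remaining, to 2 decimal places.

0.14

α − 1 = ε/1000 = -0.0087
(δ_res + 1000)/(δ₀ + 1000) = (-4.4 + 1000)/(-21.2 + 1000) = 995.6/978.8 = 1.017164
f = 1.017164^(1/-0.0087) = exp(ln(1.017164)/-0.0087) = exp(0.01702/-0.0087)
f = exp(-1.9561) = 0.1414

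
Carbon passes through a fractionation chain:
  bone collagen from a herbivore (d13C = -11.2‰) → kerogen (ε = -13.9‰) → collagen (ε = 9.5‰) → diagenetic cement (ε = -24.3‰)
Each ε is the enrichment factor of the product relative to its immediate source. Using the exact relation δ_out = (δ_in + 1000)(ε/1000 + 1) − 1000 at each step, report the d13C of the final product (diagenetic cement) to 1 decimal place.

-39.6‰

step 1: δ = (-11.20 + 1000)·(-13.9/1000 + 1) − 1000 = -24.94‰
step 2: δ = (-24.94 + 1000)·(9.5/1000 + 1) − 1000 = -15.68‰
step 3: δ = (-15.68 + 1000)·(-24.3/1000 + 1) − 1000 = -39.60‰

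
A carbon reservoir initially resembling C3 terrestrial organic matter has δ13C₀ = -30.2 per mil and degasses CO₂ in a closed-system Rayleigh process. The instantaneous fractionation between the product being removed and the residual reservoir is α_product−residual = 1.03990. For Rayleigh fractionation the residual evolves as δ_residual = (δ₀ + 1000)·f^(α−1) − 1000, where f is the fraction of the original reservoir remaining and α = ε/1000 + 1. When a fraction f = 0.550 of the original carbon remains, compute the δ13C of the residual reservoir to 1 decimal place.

-53.1 per mil

Rayleigh residual: δ_res = (δ₀ + 1000)·f^(α−1) − 1000
α − 1 = 0.03990
f^(α−1) = 0.550^(0.03990) = 0.976429
δ_res = (-30.2 + 1000) × 0.976429 − 1000 = 946.940 − 1000 = -53.06 per mil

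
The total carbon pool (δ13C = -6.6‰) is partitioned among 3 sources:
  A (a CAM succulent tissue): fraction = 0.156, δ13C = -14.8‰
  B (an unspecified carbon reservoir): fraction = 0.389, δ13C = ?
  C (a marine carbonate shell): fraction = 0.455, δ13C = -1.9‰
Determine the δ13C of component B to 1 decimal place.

-8.8‰

Isotope mass balance: δ_bulk = Σ fᵢ·δᵢ.
-6.6 = 0.156×(-14.8) + 0.389×δ_B + 0.455×(-1.9)
0.389·δ_B = -6.6 − (-3.173) = -3.427
δ_B = -3.427 / 0.389 = -8.81‰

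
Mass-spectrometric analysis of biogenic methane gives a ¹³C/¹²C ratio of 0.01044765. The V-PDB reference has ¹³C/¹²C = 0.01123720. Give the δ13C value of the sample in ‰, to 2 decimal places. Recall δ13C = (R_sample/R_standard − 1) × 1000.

δ13C = (R_sample / R_standard − 1) × 1000
R_sample / R_standard = 0.01044765 / 0.01123720 = 0.929738
δ13C = (0.929738 − 1) × 1000 = -70.262‰

-70.26‰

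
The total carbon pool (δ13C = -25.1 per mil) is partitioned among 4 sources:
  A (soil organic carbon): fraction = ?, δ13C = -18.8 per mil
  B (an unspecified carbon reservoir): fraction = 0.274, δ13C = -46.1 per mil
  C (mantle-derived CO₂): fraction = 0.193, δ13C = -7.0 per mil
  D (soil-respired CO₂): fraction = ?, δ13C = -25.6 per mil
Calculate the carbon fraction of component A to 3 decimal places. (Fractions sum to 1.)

Let f_A and f_D be the unknown fractions; fractions sum to 1 so f_A + f_D = 0.533.
Mass balance: Σ fᵢ·δᵢ = δ_bulk ⇒ f_A·(-18.8) + f_D·(-25.6) = -25.1 − (-13.982) = -11.118
Substitute f_D = 0.533 − f_A:
f_A·(-18.8 − -25.6) = -11.118 − 0.533×(-25.6) = 2.527
f_A = 2.527 / 6.8 = 0.3716

0.372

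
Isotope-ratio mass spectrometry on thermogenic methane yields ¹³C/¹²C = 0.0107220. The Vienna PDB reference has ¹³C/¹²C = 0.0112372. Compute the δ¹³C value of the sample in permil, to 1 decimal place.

-45.8 permil

δ¹³C = (R_sample / R_standard − 1) × 1000
R_sample / R_standard = 0.0107220 / 0.0112372 = 0.954152
δ¹³C = (0.954152 − 1) × 1000 = -45.85 permil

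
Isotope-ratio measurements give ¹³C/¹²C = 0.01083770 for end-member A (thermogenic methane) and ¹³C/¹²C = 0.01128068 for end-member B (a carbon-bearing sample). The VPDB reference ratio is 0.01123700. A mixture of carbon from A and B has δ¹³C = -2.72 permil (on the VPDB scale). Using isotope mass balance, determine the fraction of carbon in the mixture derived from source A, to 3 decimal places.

δ_A = (0.01083770/0.01123700 − 1)×1000 = (0.964466 − 1)×1000 = -35.534 permil
δ_B = (0.01128068/0.01123700 − 1)×1000 = (1.003887 − 1)×1000 = 3.887 permil
f_A = (δ_mix − δ_B)/(δ_A − δ_B) = (-2.72 − (3.887))/(-35.534 − (3.887))
f_A = -6.607 / -39.422 = 0.1676

0.168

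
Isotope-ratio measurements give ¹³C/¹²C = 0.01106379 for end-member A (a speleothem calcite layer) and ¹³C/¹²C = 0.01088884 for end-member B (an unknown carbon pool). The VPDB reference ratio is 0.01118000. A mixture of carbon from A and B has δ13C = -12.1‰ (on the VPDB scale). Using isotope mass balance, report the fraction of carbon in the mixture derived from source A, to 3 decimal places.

0.891

δ_A = (0.01106379/0.01118000 − 1)×1000 = (0.989606 − 1)×1000 = -10.394‰
δ_B = (0.01088884/0.01118000 − 1)×1000 = (0.973957 − 1)×1000 = -26.043‰
f_A = (δ_mix − δ_B)/(δ_A − δ_B) = (-12.1 − (-26.043))/(-10.394 − (-26.043))
f_A = 13.943 / 15.648 = 0.8910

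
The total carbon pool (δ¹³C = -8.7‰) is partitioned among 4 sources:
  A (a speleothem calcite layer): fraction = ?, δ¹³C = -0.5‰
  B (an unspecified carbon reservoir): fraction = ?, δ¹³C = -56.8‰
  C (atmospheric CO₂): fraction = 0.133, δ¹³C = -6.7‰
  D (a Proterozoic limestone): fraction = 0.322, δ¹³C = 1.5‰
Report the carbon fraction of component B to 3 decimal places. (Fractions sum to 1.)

Let f_B and f_A be the unknown fractions; fractions sum to 1 so f_B + f_A = 0.545.
Mass balance: Σ fᵢ·δᵢ = δ_bulk ⇒ f_B·(-56.8) + f_A·(-0.5) = -8.7 − (-0.408) = -8.292
Substitute f_A = 0.545 − f_B:
f_B·(-56.8 − -0.5) = -8.292 − 0.545×(-0.5) = -8.019
f_B = -8.019 / -56.3 = 0.1424

0.142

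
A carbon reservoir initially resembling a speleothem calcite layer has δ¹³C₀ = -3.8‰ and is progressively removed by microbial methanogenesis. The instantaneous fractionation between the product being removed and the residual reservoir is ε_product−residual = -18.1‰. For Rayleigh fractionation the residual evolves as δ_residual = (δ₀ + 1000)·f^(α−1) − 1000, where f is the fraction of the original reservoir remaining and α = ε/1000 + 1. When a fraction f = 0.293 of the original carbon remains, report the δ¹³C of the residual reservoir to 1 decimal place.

Rayleigh residual: δ_res = (δ₀ + 1000)·f^(α−1) − 1000
α = ε/1000 + 1 = 0.98190, so α − 1 = -0.01810
f^(α−1) = 0.293^(-0.01810) = 1.022468
δ_res = (-3.8 + 1000) × 1.022468 − 1000 = 1018.583 − 1000 = 18.58‰

18.6‰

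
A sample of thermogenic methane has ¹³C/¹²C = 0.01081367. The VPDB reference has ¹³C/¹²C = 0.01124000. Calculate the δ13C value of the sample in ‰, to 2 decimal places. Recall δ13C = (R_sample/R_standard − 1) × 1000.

δ13C = (R_sample / R_standard − 1) × 1000
R_sample / R_standard = 0.01081367 / 0.01124000 = 0.962070
δ13C = (0.962070 − 1) × 1000 = -37.930‰

-37.93‰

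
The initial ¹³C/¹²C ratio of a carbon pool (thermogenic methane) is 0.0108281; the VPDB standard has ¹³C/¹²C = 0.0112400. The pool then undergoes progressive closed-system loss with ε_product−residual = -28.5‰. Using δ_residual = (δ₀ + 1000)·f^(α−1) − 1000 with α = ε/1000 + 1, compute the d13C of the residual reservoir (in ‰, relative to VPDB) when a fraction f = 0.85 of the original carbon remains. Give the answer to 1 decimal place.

-32.2‰

δ₀ = (0.0108281/0.0112400 − 1)×1000 = (0.963354 − 1)×1000 = -36.646‰
α − 1 = ε/1000 = -0.0285
f^(α−1) = 0.85^(-0.0285) = 1.004643
δ_res = (-36.646 + 1000) × 1.004643 − 1000 = 967.826 − 1000 = -32.17‰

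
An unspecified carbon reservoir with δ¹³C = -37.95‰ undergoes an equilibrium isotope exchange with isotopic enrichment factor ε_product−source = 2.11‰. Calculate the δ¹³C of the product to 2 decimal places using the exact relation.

To first order, δ_product ≈ δ_source + ε = -35.84‰.
Exactly, δ_product = (δ_source + 1000)·(ε/1000 + 1) − 1000.
δ_product = (-37.95 + 1000) × (2.11/1000 + 1) − 1000
δ_product = -35.920‰

-35.92‰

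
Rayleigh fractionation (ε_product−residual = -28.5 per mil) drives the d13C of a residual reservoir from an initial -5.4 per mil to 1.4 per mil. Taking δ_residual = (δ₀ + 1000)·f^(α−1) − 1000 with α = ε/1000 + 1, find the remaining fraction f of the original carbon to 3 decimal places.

α − 1 = ε/1000 = -0.0285
(δ_res + 1000)/(δ₀ + 1000) = (1.4 + 1000)/(-5.4 + 1000) = 1001.4/994.6 = 1.006837
f = 1.006837^(1/-0.0285) = exp(ln(1.006837)/-0.0285) = exp(0.00681/-0.0285)
f = exp(-0.2391) = 0.7874

0.787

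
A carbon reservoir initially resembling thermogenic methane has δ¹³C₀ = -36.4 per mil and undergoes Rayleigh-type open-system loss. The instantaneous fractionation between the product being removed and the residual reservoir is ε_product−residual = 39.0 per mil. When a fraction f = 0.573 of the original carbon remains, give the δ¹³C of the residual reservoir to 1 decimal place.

-57.1 per mil

Rayleigh residual: δ_res = (δ₀ + 1000)·f^(α−1) − 1000
α = ε/1000 + 1 = 1.03900, so α − 1 = 0.03900
f^(α−1) = 0.573^(0.03900) = 0.978516
δ_res = (-36.4 + 1000) × 0.978516 − 1000 = 942.898 − 1000 = -57.10 per mil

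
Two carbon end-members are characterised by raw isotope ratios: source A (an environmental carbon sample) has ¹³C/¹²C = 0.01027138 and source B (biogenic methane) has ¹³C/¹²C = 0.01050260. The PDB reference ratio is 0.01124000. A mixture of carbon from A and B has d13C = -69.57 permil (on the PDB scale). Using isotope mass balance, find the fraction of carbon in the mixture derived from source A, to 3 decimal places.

0.193

δ_A = (0.01027138/0.01124000 − 1)×1000 = (0.913824 − 1)×1000 = -86.176 permil
δ_B = (0.01050260/0.01124000 − 1)×1000 = (0.934395 − 1)×1000 = -65.605 permil
f_A = (δ_mix − δ_B)/(δ_A − δ_B) = (-69.57 − (-65.605))/(-86.176 − (-65.605))
f_A = -3.965 / -20.571 = 0.1927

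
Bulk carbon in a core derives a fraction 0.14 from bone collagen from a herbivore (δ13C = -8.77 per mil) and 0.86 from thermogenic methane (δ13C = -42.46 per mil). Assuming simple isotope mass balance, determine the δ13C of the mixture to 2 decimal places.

-37.74 per mil

δ_mix = f_A·δ_A + f_B·δ_B
δ_mix = 0.14 × (-8.77) + 0.86 × (-42.46)
δ_mix = -1.228 + -36.516 = -37.743 per mil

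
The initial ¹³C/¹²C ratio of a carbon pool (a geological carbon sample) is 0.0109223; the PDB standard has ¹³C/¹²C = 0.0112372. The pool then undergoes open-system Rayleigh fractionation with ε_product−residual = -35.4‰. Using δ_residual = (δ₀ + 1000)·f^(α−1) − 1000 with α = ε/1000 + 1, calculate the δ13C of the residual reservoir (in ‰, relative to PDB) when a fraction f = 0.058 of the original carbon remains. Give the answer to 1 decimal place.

75.1‰

δ₀ = (0.0109223/0.0112372 − 1)×1000 = (0.971977 − 1)×1000 = -28.023‰
α − 1 = ε/1000 = -0.0354
f^(α−1) = 0.058^(-0.0354) = 1.106050
δ_res = (-28.023 + 1000) × 1.106050 − 1000 = 1075.055 − 1000 = 75.05‰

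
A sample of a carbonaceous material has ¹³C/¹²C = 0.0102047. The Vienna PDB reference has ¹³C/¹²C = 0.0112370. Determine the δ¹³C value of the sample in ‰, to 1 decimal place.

-91.9‰

δ¹³C = (R_sample / R_standard − 1) × 1000
R_sample / R_standard = 0.0102047 / 0.0112370 = 0.908134
δ¹³C = (0.908134 − 1) × 1000 = -91.87‰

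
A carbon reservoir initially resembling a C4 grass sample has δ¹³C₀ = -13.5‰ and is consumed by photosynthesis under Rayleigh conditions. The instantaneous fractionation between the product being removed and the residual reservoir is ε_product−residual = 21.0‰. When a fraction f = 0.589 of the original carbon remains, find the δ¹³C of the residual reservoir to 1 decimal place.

-24.4‰

Rayleigh residual: δ_res = (δ₀ + 1000)·f^(α−1) − 1000
α = ε/1000 + 1 = 1.02100, so α − 1 = 0.02100
f^(α−1) = 0.589^(0.02100) = 0.988946
δ_res = (-13.5 + 1000) × 0.988946 − 1000 = 975.595 − 1000 = -24.41‰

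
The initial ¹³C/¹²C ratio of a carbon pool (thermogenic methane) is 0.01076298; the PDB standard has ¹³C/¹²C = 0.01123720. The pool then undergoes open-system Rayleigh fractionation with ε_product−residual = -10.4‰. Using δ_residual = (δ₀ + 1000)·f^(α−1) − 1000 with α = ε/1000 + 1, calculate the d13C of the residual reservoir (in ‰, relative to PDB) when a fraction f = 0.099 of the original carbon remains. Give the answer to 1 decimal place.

δ₀ = (0.01076298/0.01123720 − 1)×1000 = (0.957799 − 1)×1000 = -42.201‰
α − 1 = ε/1000 = -0.0104
f^(α−1) = 0.099^(-0.0104) = 1.024343
δ_res = (-42.201 + 1000) × 1.024343 − 1000 = 981.115 − 1000 = -18.89‰

-18.9‰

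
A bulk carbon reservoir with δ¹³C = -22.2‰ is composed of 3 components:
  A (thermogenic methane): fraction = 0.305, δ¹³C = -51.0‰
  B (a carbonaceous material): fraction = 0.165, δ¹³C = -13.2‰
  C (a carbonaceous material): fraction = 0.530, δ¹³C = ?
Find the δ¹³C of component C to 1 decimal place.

-8.4‰

Isotope mass balance: δ_bulk = Σ fᵢ·δᵢ.
-22.2 = 0.305×(-51.0) + 0.165×(-13.2) + 0.530×δ_C
0.530·δ_C = -22.2 − (-17.733) = -4.467
δ_C = -4.467 / 0.530 = -8.43‰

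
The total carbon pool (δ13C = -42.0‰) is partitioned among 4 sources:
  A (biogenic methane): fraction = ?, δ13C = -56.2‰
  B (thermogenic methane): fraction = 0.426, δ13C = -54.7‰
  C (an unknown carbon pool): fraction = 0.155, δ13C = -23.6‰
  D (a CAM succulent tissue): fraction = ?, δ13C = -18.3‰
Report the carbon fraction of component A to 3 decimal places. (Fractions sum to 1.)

Let f_A and f_D be the unknown fractions; fractions sum to 1 so f_A + f_D = 0.419.
Mass balance: Σ fᵢ·δᵢ = δ_bulk ⇒ f_A·(-56.2) + f_D·(-18.3) = -42.0 − (-26.960) = -15.040
Substitute f_D = 0.419 − f_A:
f_A·(-56.2 − -18.3) = -15.040 − 0.419×(-18.3) = -7.372
f_A = -7.372 / -37.9 = 0.1945

0.195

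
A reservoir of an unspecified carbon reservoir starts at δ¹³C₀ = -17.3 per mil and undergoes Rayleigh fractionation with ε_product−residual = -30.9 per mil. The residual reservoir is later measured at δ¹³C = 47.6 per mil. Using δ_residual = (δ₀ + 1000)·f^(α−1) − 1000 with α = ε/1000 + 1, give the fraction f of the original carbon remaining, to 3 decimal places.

α − 1 = ε/1000 = -0.0309
(δ_res + 1000)/(δ₀ + 1000) = (47.6 + 1000)/(-17.3 + 1000) = 1047.6/982.7 = 1.066043
f = 1.066043^(1/-0.0309) = exp(ln(1.066043)/-0.0309) = exp(0.06395/-0.0309)
f = exp(-2.0697) = 0.1262

0.126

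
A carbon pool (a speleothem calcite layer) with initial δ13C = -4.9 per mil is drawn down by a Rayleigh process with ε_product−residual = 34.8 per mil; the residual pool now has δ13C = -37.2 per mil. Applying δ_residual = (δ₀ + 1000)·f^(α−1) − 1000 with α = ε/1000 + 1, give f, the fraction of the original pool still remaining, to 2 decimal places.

α − 1 = ε/1000 = 0.0348
(δ_res + 1000)/(δ₀ + 1000) = (-37.2 + 1000)/(-4.9 + 1000) = 962.8/995.1 = 0.967541
f = 0.967541^(1/0.0348) = exp(ln(0.967541)/0.0348) = exp(-0.03300/0.0348)
f = exp(-0.9482) = 0.3874

0.39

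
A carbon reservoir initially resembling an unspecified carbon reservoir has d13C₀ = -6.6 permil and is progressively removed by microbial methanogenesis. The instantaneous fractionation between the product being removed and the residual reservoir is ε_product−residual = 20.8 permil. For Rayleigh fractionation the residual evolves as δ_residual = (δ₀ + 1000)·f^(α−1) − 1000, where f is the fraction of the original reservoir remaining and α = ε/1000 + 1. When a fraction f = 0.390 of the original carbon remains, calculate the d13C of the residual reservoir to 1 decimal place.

Rayleigh residual: δ_res = (δ₀ + 1000)·f^(α−1) − 1000
α = ε/1000 + 1 = 1.02080, so α − 1 = 0.02080
f^(α−1) = 0.390^(0.02080) = 0.980605
δ_res = (-6.6 + 1000) × 0.980605 − 1000 = 974.133 − 1000 = -25.87 permil

-25.9 permil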